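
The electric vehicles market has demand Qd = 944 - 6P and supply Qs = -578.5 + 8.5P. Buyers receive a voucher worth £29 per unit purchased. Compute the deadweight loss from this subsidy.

Deadweight loss = £1479

Pre-subsidy: 944 - 6P = -578.5 + 8.5P gives P* = 105, Q* = 314.
With the rebate, buyers effectively pay Pb = Ps − 29, where Ps is the price sellers receive.
Demand in terms of Ps becomes Qd = 944 − 6(Ps − 29) = 1118 - 6Ps. Setting this equal to supply: 1118 - 6Ps = -578.5 + 8.5Ps, so Ps = 117.
Buyers pay Pb = 117 − 29 = 88; Q' = -578.5 + 8.5·117 = 416.
The subsidy expands output by 416 − 314 = 102 past the efficient level; on those units the gap between marginal cost and willingness to pay runs from 0 up to 29.
DWL = ½ × 29 × 102 = 1479.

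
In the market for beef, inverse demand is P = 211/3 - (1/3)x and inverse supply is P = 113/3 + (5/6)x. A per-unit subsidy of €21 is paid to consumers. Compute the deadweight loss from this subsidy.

Pre-subsidy: 211/3 - (1/3)x = 113/3 + (5/6)x gives x* = 28 and P* = 61.
With the rebate, buyers effectively pay Pb = Ps − 21, where Ps is the price sellers receive.
On the curves, Pb = 211/3 - (1/3)x and Ps = 113/3 + (5/6)x; the wedge Ps − Pb = 21 gives 113/3 + (5/6)x − (211/3 - (1/3)x) = 21, so x' = 46.
Then Pb = 211/3 − (1/3)·46 = 55 and Ps = 113/3 + (5/6)·46 = 76.
The subsidy expands output by 46 − 28 = 18 past the efficient level; on those units the gap between marginal cost and willingness to pay runs from 0 up to 21.
DWL = ½ × 21 × 18 = 189.

Deadweight loss = €189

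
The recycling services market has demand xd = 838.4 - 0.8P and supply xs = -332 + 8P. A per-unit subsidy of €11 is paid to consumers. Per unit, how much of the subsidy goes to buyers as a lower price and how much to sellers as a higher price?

Buyers gain €10 per unit; sellers gain €1 per unit

Pre-subsidy: 838.4 - 0.8P = -332 + 8P gives P* = 133, x* = 732.
With the rebate, buyers effectively pay Pb = Ps − 11, where Ps is the price sellers receive.
Demand in terms of Ps becomes xd = 838.4 − 0.8(Ps − 11) = 847.2 - 0.8Ps. Setting this equal to supply: 847.2 - 0.8Ps = -332 + 8Ps, so Ps = 134.
Buyers pay Pb = 134 − 11 = 123; x' = -332 + 8·134 = 740.
Buyers' price falls by P* − Pb = 133 − 123 = 10; sellers' price rises by Ps − P* = 134 − 133 = 1.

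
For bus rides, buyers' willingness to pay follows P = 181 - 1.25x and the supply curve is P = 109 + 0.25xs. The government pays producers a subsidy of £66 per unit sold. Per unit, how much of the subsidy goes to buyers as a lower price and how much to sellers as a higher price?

Buyers gain £55 per unit; sellers gain £11 per unit

Pre-subsidy: 181 - 1.25x = 109 + 0.25x gives x* = 48 and P* = 121.
With the subsidy, sellers receive Ps = Pb + 66 for each unit, where Pb is the price buyers pay.
On the curves, Pb = 181 - 1.25x and Ps = 109 + 0.25x; the wedge Ps − Pb = 66 gives 109 + 0.25x − (181 - 1.25x) = 66, so x' = 92.
Then Pb = 181 − 1.25·92 = 66 and Ps = 109 + 0.25·92 = 132.
Buyers' price falls by P* − Pb = 121 − 66 = 55; sellers' price rises by Ps − P* = 132 − 121 = 11.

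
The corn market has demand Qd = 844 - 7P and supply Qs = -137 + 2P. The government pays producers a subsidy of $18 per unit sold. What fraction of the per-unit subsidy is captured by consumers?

Pre-subsidy: 844 - 7P = -137 + 2P gives P* = 109, Q* = 81.
With the subsidy, sellers receive Ps = Pb + 18 for each unit, where Pb is the price buyers pay.
Supply in terms of Pb becomes Qs = -137 + 2(Pb + 18) = -101 + 2Pb. Setting this equal to demand: 844 - 7Pb = -101 + 2Pb, so Pb = 105.
Sellers receive Ps = 105 + 18 = 123; Q' = 844 − 7·105 = 109.
Buyers' price falls by P* − Pb = 109 − 105 = 4; sellers' price rises by Ps − P* = 123 − 109 = 14.
So consumers capture 4/18 = 2/9 of each unit of subsidy.

Consumer share = 2/9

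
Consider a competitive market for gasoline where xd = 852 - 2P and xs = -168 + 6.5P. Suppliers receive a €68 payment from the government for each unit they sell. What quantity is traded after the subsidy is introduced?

x' = 716

Pre-subsidy: 852 - 2P = -168 + 6.5P gives P* = 120, x* = 612.
With the subsidy, sellers receive Ps = Pb + 68 for each unit, where Pb is the price buyers pay.
Supply in terms of Pb becomes xs = -168 + 6.5(Pb + 68) = 274 + 6.5Pb. Setting this equal to demand: 852 - 2Pb = 274 + 6.5Pb, so Pb = 68.
Sellers receive Ps = 68 + 68 = 136; x' = 852 − 2·68 = 716.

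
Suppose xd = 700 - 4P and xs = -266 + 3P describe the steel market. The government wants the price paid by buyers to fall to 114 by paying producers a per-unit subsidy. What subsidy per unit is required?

At a buyer price of 114, quantity demanded is 700 − 4·114 = 244.
Sellers supply 244 only when they receive Ps with -266 + 3·Ps = 244, i.e. Ps = 170.
s = Ps − Pb = 170 − 114 = 56.

Required subsidy s = 56 per unit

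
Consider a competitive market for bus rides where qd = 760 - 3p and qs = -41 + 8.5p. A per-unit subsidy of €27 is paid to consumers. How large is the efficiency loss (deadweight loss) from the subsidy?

Deadweight loss = 37179/46

Pre-subsidy: 760 - 3p = -41 + 8.5p gives p* = 1602/23, q* = 12674/23.
With the rebate, buyers effectively pay pb = ps − 27, where ps is the price sellers receive.
Demand in terms of ps becomes qd = 760 − 3(ps − 27) = 841 - 3ps. Setting this equal to supply: 841 - 3ps = -41 + 8.5ps, so ps = 1764/23.
Buyers pay pb = 1764/23 − 27 = 1143/23; q' = -41 + 8.5·(1764/23) = 14051/23.
The subsidy expands output by 14051/23 − 12674/23 = 1377/23 past the efficient level; on those units the gap between marginal cost and willingness to pay runs from 0 up to 27.
DWL = ½ × 27 × 1377/23 = 37179/46.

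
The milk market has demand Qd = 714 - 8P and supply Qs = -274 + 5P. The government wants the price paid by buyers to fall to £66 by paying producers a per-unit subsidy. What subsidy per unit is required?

At a buyer price of 66, quantity demanded is 714 − 8·66 = 186.
Sellers supply 186 only when they receive Ps with -274 + 5·Ps = 186, i.e. Ps = 92.
s = Ps − Pb = 92 − 66 = 26.

Required subsidy s = £26 per unit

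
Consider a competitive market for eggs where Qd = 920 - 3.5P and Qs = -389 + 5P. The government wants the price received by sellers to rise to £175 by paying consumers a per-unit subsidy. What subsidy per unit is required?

Required subsidy s = £51 per unit

At a seller price of 175, quantity supplied is -389 + 5·175 = 486.
Buyers absorb 486 only when they pay Pb with 920 − 3.5·Pb = 486, i.e. Pb = 124.
s = Ps − Pb = 175 − 124 = 51.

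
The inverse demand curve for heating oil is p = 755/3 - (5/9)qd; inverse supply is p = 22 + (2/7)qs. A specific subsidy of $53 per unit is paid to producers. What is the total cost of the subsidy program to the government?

Government cost = $17808

Pre-subsidy: 755/3 - (5/9)q = 22 + (2/7)q gives q* = 273 and p* = 100.
With the subsidy, sellers receive ps = pb + 53 for each unit, where pb is the price buyers pay.
On the curves, pb = 755/3 - (5/9)q and ps = 22 + (2/7)q; the wedge ps − pb = 53 gives 22 + (2/7)q − (755/3 - (5/9)q) = 53, so q' = 336.
Then pb = 755/3 − (5/9)·336 = 65 and ps = 22 + (2/7)·336 = 118.
Government outlay = subsidy × quantity = 53 × 336 = 17808.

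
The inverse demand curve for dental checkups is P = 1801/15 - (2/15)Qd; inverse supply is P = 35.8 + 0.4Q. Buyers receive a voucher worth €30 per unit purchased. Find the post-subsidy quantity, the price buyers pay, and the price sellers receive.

Pre-subsidy: 1801/15 - (2/15)Q = 35.8 + 0.4Q gives Q* = 158 and P* = 99.
With the rebate, buyers effectively pay Pb = Ps − 30, where Ps is the price sellers receive.
On the curves, Pb = 1801/15 - (2/15)Q and Ps = 35.8 + 0.4Q; the wedge Ps − Pb = 30 gives 35.8 + 0.4Q − (1801/15 - (2/15)Q) = 30, so Q' = 214.25.
Then Pb = 1801/15 − (2/15)·214.25 = 91.5 and Ps = 35.8 + 0.4·214.25 = 121.5.

Q' = 214.25; buyers pay €91.5; sellers receive €121.5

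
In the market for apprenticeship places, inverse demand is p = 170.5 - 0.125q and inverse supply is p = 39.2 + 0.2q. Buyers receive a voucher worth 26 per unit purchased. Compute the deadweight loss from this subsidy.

Pre-subsidy: 170.5 - 0.125q = 39.2 + 0.2q gives q* = 404 and p* = 120.
With the rebate, buyers effectively pay pb = ps − 26, where ps is the price sellers receive.
On the curves, pb = 170.5 - 0.125q and ps = 39.2 + 0.2q; the wedge ps − pb = 26 gives 39.2 + 0.2q − (170.5 - 0.125q) = 26, so q' = 484.
Then pb = 170.5 − 0.125·484 = 110 and ps = 39.2 + 0.2·484 = 136.
The subsidy expands output by 484 − 404 = 80 past the efficient level; on those units the gap between marginal cost and willingness to pay runs from 0 up to 26.
DWL = ½ × 26 × 80 = 1040.

Deadweight loss = 1040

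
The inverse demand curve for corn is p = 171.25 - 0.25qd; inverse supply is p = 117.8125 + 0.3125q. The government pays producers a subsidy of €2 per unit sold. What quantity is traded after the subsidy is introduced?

Pre-subsidy: 171.25 - 0.25q = 117.8125 + 0.3125q gives q* = 95 and p* = 147.5.
With the subsidy, sellers receive ps = pb + 2 for each unit, where pb is the price buyers pay.
On the curves, pb = 171.25 - 0.25q and ps = 117.8125 + 0.3125q; the wedge ps − pb = 2 gives 117.8125 + 0.3125q − (171.25 - 0.25q) = 2, so q' = 887/9.
Then pb = 171.25 − 0.25·(887/9) = 2639/18 and ps = 117.8125 + 0.3125·(887/9) = 2675/18.

q' = 887/9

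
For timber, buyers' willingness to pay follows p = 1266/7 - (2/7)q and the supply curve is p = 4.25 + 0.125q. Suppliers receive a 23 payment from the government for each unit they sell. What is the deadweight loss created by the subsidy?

Deadweight loss = 644

Pre-subsidy: 1266/7 - (2/7)q = 4.25 + 0.125q gives q* = 430 and p* = 58.
With the subsidy, sellers receive ps = pb + 23 for each unit, where pb is the price buyers pay.
On the curves, pb = 1266/7 - (2/7)q and ps = 4.25 + 0.125q; the wedge ps − pb = 23 gives 4.25 + 0.125q − (1266/7 - (2/7)q) = 23, so q' = 486.
Then pb = 1266/7 − (2/7)·486 = 42 and ps = 4.25 + 0.125·486 = 65.
The subsidy expands output by 486 − 430 = 56 past the efficient level; on those units the gap between marginal cost and willingness to pay runs from 0 up to 23.
DWL = ½ × 23 × 56 = 644.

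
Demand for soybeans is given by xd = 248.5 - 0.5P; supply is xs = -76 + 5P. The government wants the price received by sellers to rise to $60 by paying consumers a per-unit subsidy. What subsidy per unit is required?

Required subsidy s = $11 per unit

At a seller price of 60, quantity supplied is -76 + 5·60 = 224.
Buyers absorb 224 only when they pay Pb with 248.5 − 0.5·Pb = 224, i.e. Pb = 49.
s = Ps − Pb = 60 − 49 = 11.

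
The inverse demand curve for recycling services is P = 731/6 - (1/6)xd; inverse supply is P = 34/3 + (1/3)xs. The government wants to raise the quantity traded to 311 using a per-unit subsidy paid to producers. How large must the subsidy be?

Required subsidy s = 45 per unit

At x = 311, from the demand curve buyers pay Pb = 731/6 − (1/6)·311 = 70; from the supply curve sellers need Ps = 34/3 + (1/3)·311 = 115.
The subsidy must fill the gap: s = Ps − Pb = 115 − 70 = 45.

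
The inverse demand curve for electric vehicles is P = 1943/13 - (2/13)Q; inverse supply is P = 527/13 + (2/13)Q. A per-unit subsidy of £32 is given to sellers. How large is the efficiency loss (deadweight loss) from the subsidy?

Pre-subsidy: 1943/13 - (2/13)Q = 527/13 + (2/13)Q gives Q* = 354 and P* = 95.
With the subsidy, sellers receive Ps = Pb + 32 for each unit, where Pb is the price buyers pay.
On the curves, Pb = 1943/13 - (2/13)Q and Ps = 527/13 + (2/13)Q; the wedge Ps − Pb = 32 gives 527/13 + (2/13)Q − (1943/13 - (2/13)Q) = 32, so Q' = 458.
Then Pb = 1943/13 − (2/13)·458 = 79 and Ps = 527/13 + (2/13)·458 = 111.
The subsidy expands output by 458 − 354 = 104 past the efficient level; on those units the gap between marginal cost and willingness to pay runs from 0 up to 32.
DWL = ½ × 32 × 104 = 1664.

Deadweight loss = £1664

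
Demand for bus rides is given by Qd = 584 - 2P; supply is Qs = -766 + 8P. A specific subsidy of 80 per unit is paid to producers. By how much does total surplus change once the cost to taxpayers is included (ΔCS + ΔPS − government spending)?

Pre-subsidy: 584 - 2P = -766 + 8P gives P* = 135, Q* = 314.
With the subsidy, sellers receive Ps = Pb + 80 for each unit, where Pb is the price buyers pay.
Supply in terms of Pb becomes Qs = -766 + 8(Pb + 80) = -126 + 8Pb. Setting this equal to demand: 584 - 2Pb = -126 + 8Pb, so Pb = 71.
Sellers receive Ps = 71 + 80 = 151; Q' = 584 − 2·71 = 442.
ΔCS = ½(314 + 442)(135 − 71) = 24192; ΔPS = ½(314 + 442)(151 − 135) = 6048.
Government spending = 80 × 442 = 35360.
Net change = 24192 + 6048 − 35360 = -5120. The loss equals the DWL triangle ½·80·128.

Net change in total surplus = -5120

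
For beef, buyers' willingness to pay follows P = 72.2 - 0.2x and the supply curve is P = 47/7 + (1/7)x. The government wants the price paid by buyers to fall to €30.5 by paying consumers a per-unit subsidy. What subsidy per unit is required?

At a buyer price of 30.5, quantity demanded is 361 − 5·30.5 = 208.5.
Sellers supply 208.5 only when they receive Ps = 47/7 + (1/7)·208.5 = 36.5.
s = Ps − Pb = 36.5 − 30.5 = 6.

Required subsidy s = €6 per unit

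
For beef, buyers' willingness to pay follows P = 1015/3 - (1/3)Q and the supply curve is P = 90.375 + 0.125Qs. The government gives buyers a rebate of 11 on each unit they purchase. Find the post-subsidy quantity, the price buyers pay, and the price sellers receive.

Q' = 565; buyers pay 150; sellers receive 161

Pre-subsidy: 1015/3 - (1/3)Q = 90.375 + 0.125Q gives Q* = 541 and P* = 158.
With the rebate, buyers effectively pay Pb = Ps − 11, where Ps is the price sellers receive.
On the curves, Pb = 1015/3 - (1/3)Q and Ps = 90.375 + 0.125Q; the wedge Ps − Pb = 11 gives 90.375 + 0.125Q − (1015/3 - (1/3)Q) = 11, so Q' = 565.
Then Pb = 1015/3 − (1/3)·565 = 150 and Ps = 90.375 + 0.125·565 = 161.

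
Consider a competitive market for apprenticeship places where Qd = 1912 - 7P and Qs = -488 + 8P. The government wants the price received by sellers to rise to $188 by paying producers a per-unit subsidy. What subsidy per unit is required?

Required subsidy s = $60 per unit

At a seller price of 188, quantity supplied is -488 + 8·188 = 1016.
Buyers absorb 1016 only when they pay Pb with 1912 − 7·Pb = 1016, i.e. Pb = 128.
s = Ps − Pb = 188 − 128 = 60.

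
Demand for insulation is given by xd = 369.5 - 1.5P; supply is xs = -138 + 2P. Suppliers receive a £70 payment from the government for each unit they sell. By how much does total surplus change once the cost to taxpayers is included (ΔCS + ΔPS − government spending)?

Net change in total surplus = -£2100

Pre-subsidy: 369.5 - 1.5P = -138 + 2P gives P* = 145, x* = 152.
With the subsidy, sellers receive Ps = Pb + 70 for each unit, where Pb is the price buyers pay.
Supply in terms of Pb becomes xs = -138 + 2(Pb + 70) = 2 + 2Pb. Setting this equal to demand: 369.5 - 1.5Pb = 2 + 2Pb, so Pb = 105.
Sellers receive Ps = 105 + 70 = 175; x' = 369.5 − 1.5·105 = 212.
ΔCS = ½(152 + 212)(145 − 105) = 7280; ΔPS = ½(152 + 212)(175 − 145) = 5460.
Government spending = 70 × 212 = 14840.
Net change = 7280 + 5460 − 14840 = -2100. The loss equals the DWL triangle ½·70·60.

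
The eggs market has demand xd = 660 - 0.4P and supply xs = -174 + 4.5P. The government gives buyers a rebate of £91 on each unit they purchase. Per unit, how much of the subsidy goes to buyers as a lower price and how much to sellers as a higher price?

Buyers gain 585/7 per unit; sellers gain 52/7 per unit

Pre-subsidy: 660 - 0.4P = -174 + 4.5P gives P* = 8340/49, x* = 29004/49.
With the rebate, buyers effectively pay Pb = Ps − 91, where Ps is the price sellers receive.
Demand in terms of Ps becomes xd = 660 − 0.4(Ps − 91) = 696.4 - 0.4Ps. Setting this equal to supply: 696.4 - 0.4Ps = -174 + 4.5Ps, so Ps = 8704/49.
Buyers pay Pb = 8704/49 − 91 = 4245/49; x' = -174 + 4.5·(8704/49) = 30642/49.
Buyers' price falls by P* − Pb = 8340/49 − 4245/49 = 585/7; sellers' price rises by Ps − P* = 8704/49 − 8340/49 = 52/7.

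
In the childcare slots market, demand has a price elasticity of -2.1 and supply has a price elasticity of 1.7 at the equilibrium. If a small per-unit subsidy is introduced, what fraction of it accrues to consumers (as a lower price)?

For a small subsidy around the equilibrium, the benefit split depends on the relative slopes, which at a point are proportional to the elasticities.
Buyer share = εs/(εs + |εd|) = 1.7/(1.7 + 2.1) = 17/38; seller share = |εd|/(εs + |εd|) = 21/38.

Consumer share = 17/38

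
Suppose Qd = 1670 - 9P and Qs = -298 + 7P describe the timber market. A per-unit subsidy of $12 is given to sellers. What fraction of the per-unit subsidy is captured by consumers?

Consumer share = 0.4375

Pre-subsidy: 1670 - 9P = -298 + 7P gives P* = 123, Q* = 563.
With the subsidy, sellers receive Ps = Pb + 12 for each unit, where Pb is the price buyers pay.
Supply in terms of Pb becomes Qs = -298 + 7(Pb + 12) = -214 + 7Pb. Setting this equal to demand: 1670 - 9Pb = -214 + 7Pb, so Pb = 117.75.
Sellers receive Ps = 117.75 + 12 = 129.75; Q' = 1670 − 9·117.75 = 610.25.
Buyers' price falls by P* − Pb = 123 − 117.75 = 5.25; sellers' price rises by Ps − P* = 129.75 − 123 = 6.75.
So consumers capture 5.25/12 = 0.4375 of each unit of subsidy.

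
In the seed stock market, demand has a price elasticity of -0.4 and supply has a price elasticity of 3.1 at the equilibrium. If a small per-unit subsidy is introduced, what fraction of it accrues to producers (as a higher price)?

Producer share = 4/35

For a small subsidy around the equilibrium, the benefit split depends on the relative slopes, which at a point are proportional to the elasticities.
Buyer share = εs/(εs + |εd|) = 3.1/(3.1 + 0.4) = 31/35; seller share = |εd|/(εs + |εd|) = 4/35.
So producers capture 4/35 of the subsidy.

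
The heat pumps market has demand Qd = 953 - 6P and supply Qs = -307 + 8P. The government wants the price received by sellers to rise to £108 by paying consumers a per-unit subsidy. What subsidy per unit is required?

Required subsidy s = £42 per unit

At a seller price of 108, quantity supplied is -307 + 8·108 = 557.
Buyers absorb 557 only when they pay Pb with 953 − 6·Pb = 557, i.e. Pb = 66.
s = Ps − Pb = 108 − 66 = 42.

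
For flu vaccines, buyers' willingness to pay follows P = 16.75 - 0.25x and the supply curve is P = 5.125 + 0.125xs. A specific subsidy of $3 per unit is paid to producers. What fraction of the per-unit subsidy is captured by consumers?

Consumer share = 2/3

Pre-subsidy: 16.75 - 0.25x = 5.125 + 0.125x gives x* = 31 and P* = 9.
With the subsidy, sellers receive Ps = Pb + 3 for each unit, where Pb is the price buyers pay.
On the curves, Pb = 16.75 - 0.25x and Ps = 5.125 + 0.125x; the wedge Ps − Pb = 3 gives 5.125 + 0.125x − (16.75 - 0.25x) = 3, so x' = 39.
Then Pb = 16.75 − 0.25·39 = 7 and Ps = 5.125 + 0.125·39 = 10.
Buyers' price falls by P* − Pb = 9 − 7 = 2; sellers' price rises by Ps − P* = 10 − 9 = 1.
So consumers capture 2/3 = 2/3 of each unit of subsidy.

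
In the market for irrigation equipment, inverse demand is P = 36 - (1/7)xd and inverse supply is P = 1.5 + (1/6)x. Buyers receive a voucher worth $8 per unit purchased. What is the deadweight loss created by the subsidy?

Deadweight loss = 1344/13

Pre-subsidy: 36 - (1/7)x = 1.5 + (1/6)x gives x* = 1449/13 and P* = 261/13.
With the rebate, buyers effectively pay Pb = Ps − 8, where Ps is the price sellers receive.
On the curves, Pb = 36 - (1/7)x and Ps = 1.5 + (1/6)x; the wedge Ps − Pb = 8 gives 1.5 + (1/6)x − (36 - (1/7)x) = 8, so x' = 1785/13.
Then Pb = 36 − (1/7)·(1785/13) = 213/13 and Ps = 1.5 + (1/6)·(1785/13) = 317/13.
The subsidy expands output by 1785/13 − 1449/13 = 336/13 past the efficient level; on those units the gap between marginal cost and willingness to pay runs from 0 up to 8.
DWL = ½ × 8 × 336/13 = 1344/13.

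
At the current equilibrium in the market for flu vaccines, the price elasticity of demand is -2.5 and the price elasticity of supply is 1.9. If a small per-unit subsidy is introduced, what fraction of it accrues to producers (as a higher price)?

Producer share = 25/44

For a small subsidy around the equilibrium, the benefit split depends on the relative slopes, which at a point are proportional to the elasticities.
Buyer share = εs/(εs + |εd|) = 1.9/(1.9 + 2.5) = 19/44; seller share = |εd|/(εs + |εd|) = 25/44.
So producers capture 25/44 of the subsidy.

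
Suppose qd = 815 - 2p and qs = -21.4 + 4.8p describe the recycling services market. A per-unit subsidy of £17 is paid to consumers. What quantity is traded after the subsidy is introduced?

q' = 593

Pre-subsidy: 815 - 2p = -21.4 + 4.8p gives p* = 123, q* = 569.
With the rebate, buyers effectively pay pb = ps − 17, where ps is the price sellers receive.
Demand in terms of ps becomes qd = 815 − 2(ps − 17) = 849 - 2ps. Setting this equal to supply: 849 - 2ps = -21.4 + 4.8ps, so ps = 128.
Buyers pay pb = 128 − 17 = 111; q' = -21.4 + 4.8·128 = 593.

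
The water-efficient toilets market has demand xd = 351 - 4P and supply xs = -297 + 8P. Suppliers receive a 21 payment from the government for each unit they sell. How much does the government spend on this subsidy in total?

Pre-subsidy: 351 - 4P = -297 + 8P gives P* = 54, x* = 135.
With the subsidy, sellers receive Ps = Pb + 21 for each unit, where Pb is the price buyers pay.
Supply in terms of Pb becomes xs = -297 + 8(Pb + 21) = -129 + 8Pb. Setting this equal to demand: 351 - 4Pb = -129 + 8Pb, so Pb = 40.
Sellers receive Ps = 40 + 21 = 61; x' = 351 − 4·40 = 191.
Government outlay = subsidy × quantity = 21 × 191 = 4011.

Government cost = 4011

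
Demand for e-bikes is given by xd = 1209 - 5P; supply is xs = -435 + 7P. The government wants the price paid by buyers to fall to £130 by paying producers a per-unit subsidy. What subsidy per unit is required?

Required subsidy s = £12 per unit

At a buyer price of 130, quantity demanded is 1209 − 5·130 = 559.
Sellers supply 559 only when they receive Ps with -435 + 7·Ps = 559, i.e. Ps = 142.
s = Ps − Pb = 142 − 130 = 12.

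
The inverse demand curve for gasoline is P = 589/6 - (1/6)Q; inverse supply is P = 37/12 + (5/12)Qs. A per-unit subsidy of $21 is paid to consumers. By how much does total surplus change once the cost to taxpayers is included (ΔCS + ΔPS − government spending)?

Pre-subsidy: 589/6 - (1/6)Q = 37/12 + (5/12)Q gives Q* = 163 and P* = 71.
With the rebate, buyers effectively pay Pb = Ps − 21, where Ps is the price sellers receive.
On the curves, Pb = 589/6 - (1/6)Q and Ps = 37/12 + (5/12)Q; the wedge Ps − Pb = 21 gives 37/12 + (5/12)Q − (589/6 - (1/6)Q) = 21, so Q' = 199.
Then Pb = 589/6 − (1/6)·199 = 65 and Ps = 37/12 + (5/12)·199 = 86.
ΔCS = ½(163 + 199)(71 − 65) = 1086; ΔPS = ½(163 + 199)(86 − 71) = 2715.
Government spending = 21 × 199 = 4179.
Net change = 1086 + 2715 − 4179 = -378. The loss equals the DWL triangle ½·21·36.

Net change in total surplus = -$378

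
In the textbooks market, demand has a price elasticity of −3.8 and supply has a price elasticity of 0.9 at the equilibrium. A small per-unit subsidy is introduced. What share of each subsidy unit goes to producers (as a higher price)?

For a small subsidy around the equilibrium, the benefit split depends on the relative slopes, which at a point are proportional to the elasticities.
Buyer share = εs/(εs + |εd|) = 0.9/(0.9 + 3.8) = 9/47; seller share = |εd|/(εs + |εd|) = 38/47.
So producers capture 38/47 of the subsidy.

Producer share = 38/47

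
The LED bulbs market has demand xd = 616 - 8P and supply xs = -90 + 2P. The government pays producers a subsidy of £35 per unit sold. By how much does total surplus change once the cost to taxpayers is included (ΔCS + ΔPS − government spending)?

Pre-subsidy: 616 - 8P = -90 + 2P gives P* = 70.6, x* = 51.2.
With the subsidy, sellers receive Ps = Pb + 35 for each unit, where Pb is the price buyers pay.
Supply in terms of Pb becomes xs = -90 + 2(Pb + 35) = -20 + 2Pb. Setting this equal to demand: 616 - 8Pb = -20 + 2Pb, so Pb = 63.6.
Sellers receive Ps = 63.6 + 35 = 98.6; x' = 616 − 8·63.6 = 107.2.
ΔCS = ½(51.2 + 107.2)(70.6 − 63.6) = 554.4; ΔPS = ½(51.2 + 107.2)(98.6 − 70.6) = 2217.6.
Government spending = 35 × 107.2 = 3752.
Net change = 554.4 + 2217.6 − 3752 = -980. The loss equals the DWL triangle ½·35·56.

Net change in total surplus = -£980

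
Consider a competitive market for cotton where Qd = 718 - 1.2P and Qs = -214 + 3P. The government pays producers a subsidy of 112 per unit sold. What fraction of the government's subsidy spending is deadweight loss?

Pre-subsidy: 718 - 1.2P = -214 + 3P gives P* = 4660/21, Q* = 3162/7.
With the subsidy, sellers receive Ps = Pb + 112 for each unit, where Pb is the price buyers pay.
Supply in terms of Pb becomes Qs = -214 + 3(Pb + 112) = 122 + 3Pb. Setting this equal to demand: 718 - 1.2Pb = 122 + 3Pb, so Pb = 2980/21.
Sellers receive Ps = 2980/21 + 112 = 5332/21; Q' = 718 − 1.2·(2980/21) = 3834/7.
ΔCS = ½(3162/7 + 3834/7)(4660/21 − 2980/21) = 279840/7; ΔPS = ½(3162/7 + 3834/7)(5332/21 − 4660/21) = 111936/7.
Government spending = 112 × 3834/7 = 61344.
DWL = ½ × 112 × (3834/7 − 3162/7) = 5376; fraction = 5376 / 61344 = 56/639.

DWL / government spending = 56/639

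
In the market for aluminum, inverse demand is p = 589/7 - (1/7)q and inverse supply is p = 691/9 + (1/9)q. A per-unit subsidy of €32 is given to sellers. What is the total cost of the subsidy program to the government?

Pre-subsidy: 589/7 - (1/7)q = 691/9 + (1/9)q gives q* = 29 and p* = 80.
With the subsidy, sellers receive ps = pb + 32 for each unit, where pb is the price buyers pay.
On the curves, pb = 589/7 - (1/7)q and ps = 691/9 + (1/9)q; the wedge ps − pb = 32 gives 691/9 + (1/9)q − (589/7 - (1/7)q) = 32, so q' = 155.
Then pb = 589/7 − (1/7)·155 = 62 and ps = 691/9 + (1/9)·155 = 94.
Government outlay = subsidy × quantity = 32 × 155 = 4960.

Government cost = €4960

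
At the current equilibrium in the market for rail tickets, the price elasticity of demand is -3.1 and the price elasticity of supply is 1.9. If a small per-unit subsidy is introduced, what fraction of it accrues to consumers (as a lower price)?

For a small subsidy around the equilibrium, the benefit split depends on the relative slopes, which at a point are proportional to the elasticities.
Buyer share = εs/(εs + |εd|) = 1.9/(1.9 + 3.1) = 0.38; seller share = |εd|/(εs + |εd|) = 0.62.

Consumer share = 0.38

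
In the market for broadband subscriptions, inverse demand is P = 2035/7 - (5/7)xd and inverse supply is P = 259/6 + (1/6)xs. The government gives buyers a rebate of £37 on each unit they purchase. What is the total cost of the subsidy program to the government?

Pre-subsidy: 2035/7 - (5/7)x = 259/6 + (1/6)x gives x* = 281 and P* = 90.
With the rebate, buyers effectively pay Pb = Ps − 37, where Ps is the price sellers receive.
On the curves, Pb = 2035/7 - (5/7)x and Ps = 259/6 + (1/6)x; the wedge Ps − Pb = 37 gives 259/6 + (1/6)x − (2035/7 - (5/7)x) = 37, so x' = 323.
Then Pb = 2035/7 − (5/7)·323 = 60 and Ps = 259/6 + (1/6)·323 = 97.
Government outlay = subsidy × quantity = 37 × 323 = 11951.

Government cost = £11951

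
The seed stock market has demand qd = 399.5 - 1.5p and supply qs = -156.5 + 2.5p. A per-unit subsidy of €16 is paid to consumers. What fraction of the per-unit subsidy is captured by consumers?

Consumer share = 0.625

Pre-subsidy: 399.5 - 1.5p = -156.5 + 2.5p gives p* = 139, q* = 191.
With the rebate, buyers effectively pay pb = ps − 16, where ps is the price sellers receive.
Demand in terms of ps becomes qd = 399.5 − 1.5(ps − 16) = 423.5 - 1.5ps. Setting this equal to supply: 423.5 - 1.5ps = -156.5 + 2.5ps, so ps = 145.
Buyers pay pb = 145 − 16 = 129; q' = -156.5 + 2.5·145 = 206.
Buyers' price falls by p* − pb = 139 − 129 = 10; sellers' price rises by ps − p* = 145 − 139 = 6.
So consumers capture 10/16 = 0.625 of each unit of subsidy.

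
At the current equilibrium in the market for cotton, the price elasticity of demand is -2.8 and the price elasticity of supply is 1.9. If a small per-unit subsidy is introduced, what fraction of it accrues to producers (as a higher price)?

Producer share = 28/47

For a small subsidy around the equilibrium, the benefit split depends on the relative slopes, which at a point are proportional to the elasticities.
Buyer share = εs/(εs + |εd|) = 1.9/(1.9 + 2.8) = 19/47; seller share = |εd|/(εs + |εd|) = 28/47.
So producers capture 28/47 of the subsidy.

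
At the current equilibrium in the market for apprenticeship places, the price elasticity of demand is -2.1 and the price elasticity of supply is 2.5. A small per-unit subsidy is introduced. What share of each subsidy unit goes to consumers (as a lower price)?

Consumer share = 25/46

For a small subsidy around the equilibrium, the benefit split depends on the relative slopes, which at a point are proportional to the elasticities.
Buyer share = εs/(εs + |εd|) = 2.5/(2.5 + 2.1) = 25/46; seller share = |εd|/(εs + |εd|) = 21/46.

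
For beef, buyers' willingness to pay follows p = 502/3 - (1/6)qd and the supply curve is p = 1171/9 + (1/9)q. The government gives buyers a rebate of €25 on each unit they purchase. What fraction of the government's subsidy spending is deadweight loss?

DWL / government spending = 45/224

Pre-subsidy: 502/3 - (1/6)q = 1171/9 + (1/9)q gives q* = 134 and p* = 145.
With the rebate, buyers effectively pay pb = ps − 25, where ps is the price sellers receive.
On the curves, pb = 502/3 - (1/6)q and ps = 1171/9 + (1/9)q; the wedge ps − pb = 25 gives 1171/9 + (1/9)q − (502/3 - (1/6)q) = 25, so q' = 224.
Then pb = 502/3 − (1/6)·224 = 130 and ps = 1171/9 + (1/9)·224 = 155.
ΔCS = ½(134 + 224)(145 − 130) = 2685; ΔPS = ½(134 + 224)(155 − 145) = 1790.
Government spending = 25 × 224 = 5600.
DWL = ½ × 25 × (224 − 134) = 1125; fraction = 1125 / 5600 = 45/224.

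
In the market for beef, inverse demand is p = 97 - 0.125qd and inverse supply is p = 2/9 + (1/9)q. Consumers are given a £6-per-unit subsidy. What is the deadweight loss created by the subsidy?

Deadweight loss = 1296/17

Pre-subsidy: 97 - 0.125q = 2/9 + (1/9)q gives q* = 6968/17 and p* = 778/17.
With the rebate, buyers effectively pay pb = ps − 6, where ps is the price sellers receive.
On the curves, pb = 97 - 0.125q and ps = 2/9 + (1/9)q; the wedge ps − pb = 6 gives 2/9 + (1/9)q − (97 - 0.125q) = 6, so q' = 7400/17.
Then pb = 97 − 0.125·(7400/17) = 724/17 and ps = 2/9 + (1/9)·(7400/17) = 826/17.
The subsidy expands output by 7400/17 − 6968/17 = 432/17 past the efficient level; on those units the gap between marginal cost and willingness to pay runs from 0 up to 6.
DWL = ½ × 6 × 432/17 = 1296/17.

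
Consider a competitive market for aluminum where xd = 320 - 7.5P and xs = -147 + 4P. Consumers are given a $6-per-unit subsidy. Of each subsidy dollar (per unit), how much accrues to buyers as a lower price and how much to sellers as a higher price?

Pre-subsidy: 320 - 7.5P = -147 + 4P gives P* = 934/23, x* = 355/23.
With the rebate, buyers effectively pay Pb = Ps − 6, where Ps is the price sellers receive.
Demand in terms of Ps becomes xd = 320 − 7.5(Ps − 6) = 365 - 7.5Ps. Setting this equal to supply: 365 - 7.5Ps = -147 + 4Ps, so Ps = 1024/23.
Buyers pay Pb = 1024/23 − 6 = 886/23; x' = -147 + 4·(1024/23) = 715/23.
Buyers' price falls by P* − Pb = 934/23 − 886/23 = 48/23; sellers' price rises by Ps − P* = 1024/23 − 934/23 = 90/23.

Buyers gain 48/23 per unit; sellers gain 90/23 per unit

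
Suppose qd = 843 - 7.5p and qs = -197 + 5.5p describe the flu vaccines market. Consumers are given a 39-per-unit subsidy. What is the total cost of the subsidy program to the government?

Pre-subsidy: 843 - 7.5p = -197 + 5.5p gives p* = 80, q* = 243.
With the rebate, buyers effectively pay pb = ps − 39, where ps is the price sellers receive.
Demand in terms of ps becomes qd = 843 − 7.5(ps − 39) = 1135.5 - 7.5ps. Setting this equal to supply: 1135.5 - 7.5ps = -197 + 5.5ps, so ps = 102.5.
Buyers pay pb = 102.5 − 39 = 63.5; q' = -197 + 5.5·102.5 = 366.75.
Government outlay = subsidy × quantity = 39 × 366.75 = 14303.25.

Government cost = 14303.25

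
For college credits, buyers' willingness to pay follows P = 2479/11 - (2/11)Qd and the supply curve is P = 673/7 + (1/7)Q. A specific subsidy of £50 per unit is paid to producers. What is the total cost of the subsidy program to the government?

Pre-subsidy: 2479/11 - (2/11)Q = 673/7 + (1/7)Q gives Q* = 398 and P* = 153.
With the subsidy, sellers receive Ps = Pb + 50 for each unit, where Pb is the price buyers pay.
On the curves, Pb = 2479/11 - (2/11)Q and Ps = 673/7 + (1/7)Q; the wedge Ps − Pb = 50 gives 673/7 + (1/7)Q − (2479/11 - (2/11)Q) = 50, so Q' = 552.
Then Pb = 2479/11 − (2/11)·552 = 125 and Ps = 673/7 + (1/7)·552 = 175.
Government outlay = subsidy × quantity = 50 × 552 = 27600.

Government cost = £27600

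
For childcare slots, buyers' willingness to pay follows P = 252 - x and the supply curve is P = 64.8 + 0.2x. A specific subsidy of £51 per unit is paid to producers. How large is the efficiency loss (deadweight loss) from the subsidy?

Deadweight loss = £1083.75

Pre-subsidy: 252 - x = 64.8 + 0.2x gives x* = 156 and P* = 96.
With the subsidy, sellers receive Ps = Pb + 51 for each unit, where Pb is the price buyers pay.
On the curves, Pb = 252 - x and Ps = 64.8 + 0.2x; the wedge Ps − Pb = 51 gives 64.8 + 0.2x − (252 - x) = 51, so x' = 198.5.
Then Pb = 252 − 1·198.5 = 53.5 and Ps = 64.8 + 0.2·198.5 = 104.5.
The subsidy expands output by 198.5 − 156 = 42.5 past the efficient level; on those units the gap between marginal cost and willingness to pay runs from 0 up to 51.
DWL = ½ × 51 × 42.5 = 1083.75.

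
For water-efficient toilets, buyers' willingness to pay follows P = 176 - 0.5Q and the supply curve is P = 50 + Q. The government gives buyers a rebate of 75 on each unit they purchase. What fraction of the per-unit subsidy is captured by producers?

Producer share = 2/3

Pre-subsidy: 176 - 0.5Q = 50 + Q gives Q* = 84 and P* = 134.
With the rebate, buyers effectively pay Pb = Ps − 75, where Ps is the price sellers receive.
On the curves, Pb = 176 - 0.5Q and Ps = 50 + Q; the wedge Ps − Pb = 75 gives 50 + Q − (176 - 0.5Q) = 75, so Q' = 134.
Then Pb = 176 − 0.5·134 = 109 and Ps = 50 + 1·134 = 184.
Buyers' price falls by P* − Pb = 134 − 109 = 25; sellers' price rises by Ps − P* = 184 − 134 = 50.
So producers capture 50/75 = 2/3 of each unit of subsidy.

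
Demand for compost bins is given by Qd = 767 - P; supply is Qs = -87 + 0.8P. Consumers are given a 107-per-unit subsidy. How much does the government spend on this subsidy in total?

Pre-subsidy: 767 - P = -87 + 0.8P gives P* = 4270/9, Q* = 2633/9.
With the rebate, buyers effectively pay Pb = Ps − 107, where Ps is the price sellers receive.
Demand in terms of Ps becomes Qd = 767 − 1(Ps − 107) = 874 - Ps. Setting this equal to supply: 874 - Ps = -87 + 0.8Ps, so Ps = 4805/9.
Buyers pay Pb = 4805/9 − 107 = 3842/9; Q' = -87 + 0.8·(4805/9) = 3061/9.
Government outlay = subsidy × quantity = 107 × 3061/9 = 327527/9.

Government cost = 327527/9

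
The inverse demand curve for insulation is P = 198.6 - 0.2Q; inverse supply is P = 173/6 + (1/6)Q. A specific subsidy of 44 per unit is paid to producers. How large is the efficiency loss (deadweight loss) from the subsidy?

Deadweight loss = 2640

Pre-subsidy: 198.6 - 0.2Q = 173/6 + (1/6)Q gives Q* = 463 and P* = 106.
With the subsidy, sellers receive Ps = Pb + 44 for each unit, where Pb is the price buyers pay.
On the curves, Pb = 198.6 - 0.2Q and Ps = 173/6 + (1/6)Q; the wedge Ps − Pb = 44 gives 173/6 + (1/6)Q − (198.6 - 0.2Q) = 44, so Q' = 583.
Then Pb = 198.6 − 0.2·583 = 82 and Ps = 173/6 + (1/6)·583 = 126.
The subsidy expands output by 583 − 463 = 120 past the efficient level; on those units the gap between marginal cost and willingness to pay runs from 0 up to 44.
DWL = ½ × 44 × 120 = 2640.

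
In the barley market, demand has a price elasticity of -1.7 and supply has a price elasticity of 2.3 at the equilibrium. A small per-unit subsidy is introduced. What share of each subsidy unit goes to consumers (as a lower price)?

Consumer share = 0.575

For a small subsidy around the equilibrium, the benefit split depends on the relative slopes, which at a point are proportional to the elasticities.
Buyer share = εs/(εs + |εd|) = 2.3/(2.3 + 1.7) = 0.575; seller share = |εd|/(εs + |εd|) = 0.425.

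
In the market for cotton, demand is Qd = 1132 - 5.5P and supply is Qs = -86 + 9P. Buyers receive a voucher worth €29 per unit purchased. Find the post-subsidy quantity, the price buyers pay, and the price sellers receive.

Q' = 769; buyers pay €66; sellers receive €95

Pre-subsidy: 1132 - 5.5P = -86 + 9P gives P* = 84, Q* = 670.
With the rebate, buyers effectively pay Pb = Ps − 29, where Ps is the price sellers receive.
Demand in terms of Ps becomes Qd = 1132 − 5.5(Ps − 29) = 1291.5 - 5.5Ps. Setting this equal to supply: 1291.5 - 5.5Ps = -86 + 9Ps, so Ps = 95.
Buyers pay Pb = 95 − 29 = 66; Q' = -86 + 9·95 = 769.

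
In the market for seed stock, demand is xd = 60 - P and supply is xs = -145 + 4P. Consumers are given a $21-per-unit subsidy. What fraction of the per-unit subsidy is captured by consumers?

Consumer share = 0.8

Pre-subsidy: 60 - P = -145 + 4P gives P* = 41, x* = 19.
With the rebate, buyers effectively pay Pb = Ps − 21, where Ps is the price sellers receive.
Demand in terms of Ps becomes xd = 60 − 1(Ps − 21) = 81 - Ps. Setting this equal to supply: 81 - Ps = -145 + 4Ps, so Ps = 45.2.
Buyers pay Pb = 45.2 − 21 = 24.2; x' = -145 + 4·45.2 = 35.8.
Buyers' price falls by P* − Pb = 41 − 24.2 = 16.8; sellers' price rises by Ps − P* = 45.2 − 41 = 4.2.
So consumers capture 16.8/21 = 0.8 of each unit of subsidy.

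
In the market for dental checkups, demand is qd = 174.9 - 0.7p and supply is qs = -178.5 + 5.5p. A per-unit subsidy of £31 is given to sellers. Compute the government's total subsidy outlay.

Pre-subsidy: 174.9 - 0.7p = -178.5 + 5.5p gives p* = 57, q* = 135.
With the subsidy, sellers receive ps = pb + 31 for each unit, where pb is the price buyers pay.
Supply in terms of pb becomes qs = -178.5 + 5.5(pb + 31) = -8 + 5.5pb. Setting this equal to demand: 174.9 - 0.7pb = -8 + 5.5pb, so pb = 29.5.
Sellers receive ps = 29.5 + 31 = 60.5; q' = 174.9 − 0.7·29.5 = 154.25.
Government outlay = subsidy × quantity = 31 × 154.25 = 4781.75.

Government cost = £4781.75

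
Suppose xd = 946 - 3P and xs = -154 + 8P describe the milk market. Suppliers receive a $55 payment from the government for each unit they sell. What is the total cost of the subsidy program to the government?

Pre-subsidy: 946 - 3P = -154 + 8P gives P* = 100, x* = 646.
With the subsidy, sellers receive Ps = Pb + 55 for each unit, where Pb is the price buyers pay.
Supply in terms of Pb becomes xs = -154 + 8(Pb + 55) = 286 + 8Pb. Setting this equal to demand: 946 - 3Pb = 286 + 8Pb, so Pb = 60.
Sellers receive Ps = 60 + 55 = 115; x' = 946 − 3·60 = 766.
Government outlay = subsidy × quantity = 55 × 766 = 42130.

Government cost = $42130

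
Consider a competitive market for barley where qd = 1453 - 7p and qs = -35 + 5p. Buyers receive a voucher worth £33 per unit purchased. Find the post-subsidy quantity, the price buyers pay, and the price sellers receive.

Pre-subsidy: 1453 - 7p = -35 + 5p gives p* = 124, q* = 585.
With the rebate, buyers effectively pay pb = ps − 33, where ps is the price sellers receive.
Demand in terms of ps becomes qd = 1453 − 7(ps − 33) = 1684 - 7ps. Setting this equal to supply: 1684 - 7ps = -35 + 5ps, so ps = 143.25.
Buyers pay pb = 143.25 − 33 = 110.25; q' = -35 + 5·143.25 = 681.25.

q' = 681.25; buyers pay £110.25; sellers receive £143.25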